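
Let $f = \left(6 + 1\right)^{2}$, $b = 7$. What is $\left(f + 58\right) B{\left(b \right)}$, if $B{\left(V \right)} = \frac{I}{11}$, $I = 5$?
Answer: $\frac{535}{11} \approx 48.636$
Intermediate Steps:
$f = 49$ ($f = 7^{2} = 49$)
$B{\left(V \right)} = \frac{5}{11}$
$\left(f + 58\right) B{\left(b \right)} = \left(49 + 58\right) \frac{5}{11} = 107 \cdot \frac{5}{11} = \frac{535}{11}$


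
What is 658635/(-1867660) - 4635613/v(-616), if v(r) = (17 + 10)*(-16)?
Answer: 432873222263/40341456 ≈ 10730.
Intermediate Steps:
v(r) = -432 (v(r) = 27*(-16) = -432)
658635/(-1867660) - 4635613/v(-616) = 658635/(-1867660) - 4635613/(-432) = 658635*(-1/1867660) - 4635613*(-1/432) = -131727/373532 + 4635613/432 = 432873222263/40341456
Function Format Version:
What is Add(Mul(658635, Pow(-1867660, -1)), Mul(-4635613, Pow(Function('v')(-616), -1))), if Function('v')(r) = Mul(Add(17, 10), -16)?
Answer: Rational(432873222263, 40341456) ≈ 10730.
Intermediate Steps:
Function('v')(r) = -432 (Function('v')(r) = Mul(27, -16) = -432)
Add(Mul(658635, Pow(-1867660, -1)), Mul(-4635613, Pow(Function('v')(-616), -1))) = Add(Mul(658635, Pow(-1867660, -1)), Mul(-4635613, Pow(-432, -1))) = Add(Mul(658635, Rational(-1, 1867660)), Mul(-4635613, Rational(-1, 432))) = Add(Rational(-131727, 373532), Rational(4635613, 432)) = Rational(432873222263, 40341456)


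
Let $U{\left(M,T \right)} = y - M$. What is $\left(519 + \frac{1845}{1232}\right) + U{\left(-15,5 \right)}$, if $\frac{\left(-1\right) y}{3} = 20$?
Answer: $\frac{585813}{1232} \approx 475.5$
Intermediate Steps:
$y = -60$ ($y = \left(-3\right) 20 = -60$)
$U{\left(M,T \right)} = -60 - M$
$\left(519 + \frac{1845}{1232}\right) + U{\left(-15,5 \right)} = \left(519 + \frac{1845}{1232}\right) - 45 = \frac{641253}{1232} - 45 = \frac{585813}{1232}$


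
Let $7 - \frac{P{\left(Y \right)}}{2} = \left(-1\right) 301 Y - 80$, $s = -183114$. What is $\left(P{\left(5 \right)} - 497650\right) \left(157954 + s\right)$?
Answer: $12440764560$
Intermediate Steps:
$P{\left(Y \right)} = 174 + 602 Y$ ($P{\left(Y \right)} = 14 - 2 \left(\left(-1\right) 301 Y - 80\right) = 14 - 2 \left(- 301 Y - 80\right) = 14 - 2 \left(-80 - 301 Y\right) = 14 + \left(160 + 602 Y\right) = 174 + 602 Y$)
$\left(P{\left(5 \right)} - 497650\right) \left(157954 + s\right) = \left(\left(174 + 602 \cdot 5\right) - 497650\right) \left(157954 - 183114\right) = \left(\left(174 + 3010\right) - 497650\right) \left(-25160\right) = \left(3184 - 497650\right) \left(-25160\right) = \left(-494466\right) \left(-25160\right) = 12440764560$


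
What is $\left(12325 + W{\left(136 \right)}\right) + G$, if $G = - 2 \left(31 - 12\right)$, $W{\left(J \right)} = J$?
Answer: $12423$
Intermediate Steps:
$G = -38$ ($G = \left(-2\right) 19 = -38$)
$\left(12325 + W{\left(136 \right)}\right) + G = \left(12325 + 136\right) - 38 = 12461 - 38 = 12423$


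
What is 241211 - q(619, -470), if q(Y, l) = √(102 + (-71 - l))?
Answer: 241211 - √501 ≈ 2.4119e+5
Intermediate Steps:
q(Y, l) = √(31 - l)
241211 - q(619, -470) = 241211 - √(31 - 1*(-470)) = 241211 - √(31 + 470) = 241211 - √501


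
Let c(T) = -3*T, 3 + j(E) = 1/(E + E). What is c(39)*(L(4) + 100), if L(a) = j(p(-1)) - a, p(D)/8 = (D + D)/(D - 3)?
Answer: -87165/8 ≈ -10896.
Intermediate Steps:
p(D) = 16*D/(-3 + D) (p(D) = 8*((D + D)/(D - 3)) = 8*((2*D)/(-3 + D)) = 8*(2*D/(-3 + D)) = 16*D/(-3 + D))
j(E) = -3 + 1/(2*E) (j(E) = -3 + 1/(E + E) = -3 + 1/(2*E))
L(a) = -23/8 - a (L(a) = (-3 + 1/(2*((16*(-1)/(-3 - 1))))) - a = (-3 + 1/(2*((16*(-1)/(-4))))) - a = (-3 + 1/(2*((16*(-1)*(-¼))))) - a = (-3 + (½)/4) - a = (-3 + (½)*(¼)) - a = (-3 + ⅛) - a = -23/8 - a)
c(39)*(L(4) + 100) = (-3*39)*((-23/8 - 1*4) + 100) = -117*((-23/8 - 4) + 100) = -117*(-55/8 + 100) = -117*745/8 = -87165/8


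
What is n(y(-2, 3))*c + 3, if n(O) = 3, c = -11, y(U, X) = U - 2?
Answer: -30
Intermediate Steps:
y(U, X) = -2 + U
n(y(-2, 3))*c + 3 = 3*(-11) + 3 = -33 + 3 = -30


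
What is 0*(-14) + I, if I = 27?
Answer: 27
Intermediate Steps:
0*(-14) + I = 0*(-14) + 27 = 0 + 27 = 27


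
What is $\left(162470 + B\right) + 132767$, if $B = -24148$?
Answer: $271089$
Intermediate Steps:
$\left(162470 + B\right) + 132767 = \left(162470 - 24148\right) + 132767 = 138322 + 132767 = 271089$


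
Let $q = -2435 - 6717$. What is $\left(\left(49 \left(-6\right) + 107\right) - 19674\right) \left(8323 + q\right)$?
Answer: $16464769$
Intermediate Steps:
$q = -9152$
$\left(\left(49 \left(-6\right) + 107\right) - 19674\right) \left(8323 + q\right) = \left(\left(49 \left(-6\right) + 107\right) - 19674\right) \left(8323 - 9152\right) = \left(\left(-294 + 107\right) - 19674\right) \left(-829\right) = \left(-187 - 19674\right) \left(-829\right) = \left(-19861\right) \left(-829\right) = 16464769$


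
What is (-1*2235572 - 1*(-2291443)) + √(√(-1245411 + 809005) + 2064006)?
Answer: 55871 + √(2064006 + I*√436406) ≈ 57308.0 + 0.22991*I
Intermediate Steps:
(-1*2235572 - 1*(-2291443)) + √(√(-1245411 + 809005) + 2064006) = (-2235572 + 2291443) + √(√(-436406) + 2064006) = 55871 + √(I*√436406 + 2064006) = 55871 + √(2064006 + I*√436406)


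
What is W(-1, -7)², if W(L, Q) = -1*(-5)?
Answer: 25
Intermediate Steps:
W(L, Q) = 5
W(-1, -7)² = 5² = 25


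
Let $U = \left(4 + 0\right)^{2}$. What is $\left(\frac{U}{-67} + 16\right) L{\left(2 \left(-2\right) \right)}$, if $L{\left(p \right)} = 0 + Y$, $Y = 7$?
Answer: $\frac{7392}{67} \approx 110.33$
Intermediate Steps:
$U = 16$ ($U = 4^{2} = 16$)
$L{\left(p \right)} = 7$ ($L{\left(p \right)} = 0 + 7 = 7$)
$\left(\frac{U}{-67} + 16\right) L{\left(2 \left(-2\right) \right)} = \left(\frac{16}{-67} + 16\right) 7 = \left(16 \left(- \frac{1}{67}\right) + 16\right) 7 = \left(- \frac{16}{67} + 16\right) 7 = \frac{1056}{67} \cdot 7 = \frac{7392}{67}$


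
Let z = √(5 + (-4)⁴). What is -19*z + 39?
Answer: 39 - 57*√29 ≈ -267.95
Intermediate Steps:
z = 3*√29 (z = √(5 + 256) = √261 = 3*√29 ≈ 16.155)
-19*z + 39 = -57*√29 + 39 = 39 - 57*√29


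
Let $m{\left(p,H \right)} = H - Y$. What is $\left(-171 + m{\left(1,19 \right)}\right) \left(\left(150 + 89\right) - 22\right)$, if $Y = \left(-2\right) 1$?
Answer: $-32550$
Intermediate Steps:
$Y = -2$
$m{\left(p,H \right)} = 2 + H$ ($m{\left(p,H \right)} = H - -2 = H + 2 = 2 + H$)
$\left(-171 + m{\left(1,19 \right)}\right) \left(\left(150 + 89\right) - 22\right) = \left(-171 + \left(2 + 19\right)\right) \left(\left(150 + 89\right) - 22\right) = \left(-171 + 21\right) \left(239 - 22\right) = \left(-150\right) 217 = -32550$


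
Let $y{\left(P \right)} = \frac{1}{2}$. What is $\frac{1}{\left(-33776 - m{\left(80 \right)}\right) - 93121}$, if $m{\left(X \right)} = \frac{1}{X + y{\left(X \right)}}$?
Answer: $- \frac{161}{20430419} \approx -7.8804 \cdot 10^{-6}$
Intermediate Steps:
$y{\left(P \right)} = \frac{1}{2}$
$m{\left(X \right)} = \frac{1}{\frac{1}{2} + X}$ ($m{\left(X \right)} = \frac{1}{X + \frac{1}{2}} = \frac{1}{\frac{1}{2} + X}$)
$\frac{1}{\left(-33776 - m{\left(80 \right)}\right) - 93121} = \frac{1}{\left(-33776 - \frac{2}{1 + 2 \cdot 80}\right) - 93121} = \frac{1}{\left(-33776 - \frac{2}{1 + 160}\right) - 93121} = \frac{1}{\left(-33776 - \frac{2}{161}\right) - 93121} = \frac{1}{- \frac{5437938}{161} - 93121} = \frac{1}{- \frac{20430419}{161}} = - \frac{161}{20430419}$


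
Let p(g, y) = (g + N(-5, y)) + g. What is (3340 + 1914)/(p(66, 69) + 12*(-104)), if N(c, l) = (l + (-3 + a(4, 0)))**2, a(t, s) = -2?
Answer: 2627/1490 ≈ 1.7631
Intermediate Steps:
N(c, l) = (-5 + l)**2 (N(c, l) = (l + (-3 - 2))**2 = (l - 5)**2 = (-5 + l)**2)
p(g, y) = (-5 + y)**2 + 2*g (p(g, y) = (g + (-5 + y)**2) + g = (-5 + y)**2 + 2*g)
(3340 + 1914)/(p(66, 69) + 12*(-104)) = (3340 + 1914)/(((-5 + 69)**2 + 2*66) + 12*(-104)) = 5254/((64**2 + 132) - 1248) = 5254/((4096 + 132) - 1248) = 5254/(4228 - 1248) = 5254/2980 = 5254*(1/2980) = 2627/1490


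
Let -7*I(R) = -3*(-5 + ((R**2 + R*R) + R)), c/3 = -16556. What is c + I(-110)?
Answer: -275421/7 ≈ -39346.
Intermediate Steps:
c = -49668 (c = 3*(-16556) = -49668)
I(R) = -15/7 + 3*R/7 + 6*R**2/7 (I(R) = -(-3)*(-5 + ((R**2 + R*R) + R))/7 = -(-3)*(-5 + ((R**2 + R**2) + R))/7 = -(-3)*(-5 + (2*R**2 + R))/7 = -(-3)*(-5 + (R + 2*R**2))/7 = -(-3)*(-5 + R + 2*R**2)/7 = -(15 - 6*R**2 - 3*R)/7 = -15/7 + 3*R/7 + 6*R**2/7)
c + I(-110) = -49668 + (-15/7 + (3/7)*(-110) + (6/7)*(-110)**2) = -49668 + (-15/7 - 330/7 + (6/7)*12100) = -49668 + (-15/7 - 330/7 + 72600/7) = -49668 + 72255/7 = -275421/7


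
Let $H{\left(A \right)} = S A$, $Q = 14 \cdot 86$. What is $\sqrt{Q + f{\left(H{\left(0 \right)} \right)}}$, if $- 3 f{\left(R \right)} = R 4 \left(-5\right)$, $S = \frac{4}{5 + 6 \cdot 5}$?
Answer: $2 \sqrt{301} \approx 34.699$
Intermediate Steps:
$S = \frac{4}{35}$ ($S = \frac{4}{5 + 30} = \frac{4}{35} \approx 0.11429$)
$Q = 1204$
$H{\left(A \right)} = \frac{4 A}{35}$
$f{\left(R \right)} = \frac{20 R}{3}$ ($f{\left(R \right)} = - \frac{R 4 \left(-5\right)}{3} = - \frac{4 R \left(-5\right)}{3} = - \frac{\left(-20\right) R}{3} = \frac{20 R}{3}$)
$\sqrt{Q + f{\left(H{\left(0 \right)} \right)}} = \sqrt{1204 + \frac{20 \cdot \frac{4}{35} \cdot 0}{3}} = \sqrt{1204 + \frac{20}{3} \cdot 0} = \sqrt{1204 + 0} = \sqrt{1204} = 2 \sqrt{301}$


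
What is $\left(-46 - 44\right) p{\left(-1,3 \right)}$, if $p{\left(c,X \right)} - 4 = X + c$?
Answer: $-540$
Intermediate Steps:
$p{\left(c,X \right)} = 4 + X + c$ ($p{\left(c,X \right)} = 4 + \left(X + c\right) = 4 + X + c$)
$\left(-46 - 44\right) p{\left(-1,3 \right)} = \left(-46 - 44\right) \left(4 + 3 - 1\right) = \left(-90\right) 6 = -540$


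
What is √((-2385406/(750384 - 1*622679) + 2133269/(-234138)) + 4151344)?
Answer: √3711465489666083598930076230/29900593290 ≈ 2037.5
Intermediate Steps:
√((-2385406/(750384 - 1*622679) + 2133269/(-234138)) + 4151344) = √((-2385406/(750384 - 622679) + 2133269*(-1/234138)) + 4151344) = √((-2385406/127705 - 2133269/234138) + 4151344) = √(-830943307673/29900593290 + 4151344) = √(124126817607574087/29900593290) = √3711465489666083598930076230/29900593290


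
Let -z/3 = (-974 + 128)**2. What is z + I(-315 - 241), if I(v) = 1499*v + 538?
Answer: -2980054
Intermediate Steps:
z = -2147148 (z = -3*(-974 + 128)**2 = -3*(-846)**2 = -3*715716 = -2147148)
I(v) = 538 + 1499*v
z + I(-315 - 241) = -2147148 + (538 + 1499*(-315 - 241)) = -2147148 + (538 + 1499*(-556)) = -2147148 + (538 - 833444) = -2147148 - 832906 = -2980054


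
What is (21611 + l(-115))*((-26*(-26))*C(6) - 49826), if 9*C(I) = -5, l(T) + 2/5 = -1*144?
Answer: -48494552062/45 ≈ -1.0777e+9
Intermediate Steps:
l(T) = -722/5 (l(T) = -2/5 - 1*144 = -2/5 - 144 = -722/5)
C(I) = -5/9 (C(I) = (1/9)*(-5) = -5/9)
(21611 + l(-115))*((-26*(-26))*C(6) - 49826) = (21611 - 722/5)*(-26*(-26)*(-5/9) - 49826) = 107333*(676*(-5/9) - 49826)/5 = 107333*(-3380/9 - 49826)/5 = (107333/5)*(-451814/9) = -48494552062/45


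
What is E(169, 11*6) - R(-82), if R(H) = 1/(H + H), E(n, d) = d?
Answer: 10825/164 ≈ 66.006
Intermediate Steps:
R(H) = 1/(2*H)
E(169, 11*6) - R(-82) = 11*6 - 1/(2*(-82)) = 66 - (-1)/(2*82) = 66 - 1*(-1/164) = 66 + 1/164 = 10825/164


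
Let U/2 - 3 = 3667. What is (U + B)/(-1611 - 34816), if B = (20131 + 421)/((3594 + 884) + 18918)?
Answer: -42936798/213061523 ≈ -0.20152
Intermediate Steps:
U = 7340 (U = 6 + 2*3667 = 6 + 7334 = 7340)
B = 5138/5849 (B = 20552/(4478 + 18918) = 20552/23396 = 20552*(1/23396) = 5138/5849 ≈ 0.87844)
(U + B)/(-1611 - 34816) = (7340 + 5138/5849)/(-1611 - 34816) = (42936798/5849)/(-36427) = (42936798/5849)*(-1/36427) = -42936798/213061523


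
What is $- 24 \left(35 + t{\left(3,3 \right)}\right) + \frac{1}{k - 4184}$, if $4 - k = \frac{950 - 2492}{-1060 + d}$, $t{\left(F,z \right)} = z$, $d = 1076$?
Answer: $- \frac{29794136}{32669} \approx -912.0$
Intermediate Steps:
$k = \frac{803}{8}$ ($k = 4 - \frac{950 - 2492}{-1060 + 1076} = 4 - - \frac{1542}{16} = 4 - \left(-1542\right) \frac{1}{16} = 4 - - \frac{771}{8} = 4 + \frac{771}{8} = \frac{803}{8} \approx 100.38$)
$- 24 \left(35 + t{\left(3,3 \right)}\right) + \frac{1}{k - 4184} = - 24 \left(35 + 3\right) + \frac{1}{\frac{803}{8} - 4184} = \left(-24\right) 38 + \frac{1}{- \frac{32669}{8}} = -912 - \frac{8}{32669} = - \frac{29794136}{32669}$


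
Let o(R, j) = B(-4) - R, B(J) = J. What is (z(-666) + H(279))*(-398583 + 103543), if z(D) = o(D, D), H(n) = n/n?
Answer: -195611520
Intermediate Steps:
H(n) = 1
o(R, j) = -4 - R
z(D) = -4 - D
(z(-666) + H(279))*(-398583 + 103543) = ((-4 - 1*(-666)) + 1)*(-398583 + 103543) = ((-4 + 666) + 1)*(-295040) = (662 + 1)*(-295040) = 663*(-295040) = -195611520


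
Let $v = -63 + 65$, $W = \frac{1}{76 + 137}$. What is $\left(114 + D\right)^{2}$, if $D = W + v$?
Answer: $\frac{610534681}{45369} \approx 13457.0$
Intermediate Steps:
$W = \frac{1}{213} \approx 0.0046948$
$v = 2$
$D = \frac{427}{213}$ ($D = \frac{1}{213} + 2 = \frac{427}{213} \approx 2.0047$)
$\left(114 + D\right)^{2} = \left(114 + \frac{427}{213}\right)^{2} = \left(\frac{24709}{213}\right)^{2} = \frac{610534681}{45369}$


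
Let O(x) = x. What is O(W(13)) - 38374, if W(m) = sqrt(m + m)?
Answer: -38374 + sqrt(26) ≈ -38369.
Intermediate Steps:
W(m) = sqrt(2)*sqrt(m) (W(m) = sqrt(2*m) = sqrt(2)*sqrt(m))
O(W(13)) - 38374 = sqrt(2)*sqrt(13) - 38374 = sqrt(26) - 38374 = -38374 + sqrt(26)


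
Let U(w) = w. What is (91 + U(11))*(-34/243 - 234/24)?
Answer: -163421/162 ≈ -1008.8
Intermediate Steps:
(91 + U(11))*(-34/243 - 234/24) = (91 + 11)*(-34/243 - 234/24) = 102*(-34*1/243 - 234*1/24) = 102*(-34/243 - 39/4) = 102*(-9613/972) = -163421/162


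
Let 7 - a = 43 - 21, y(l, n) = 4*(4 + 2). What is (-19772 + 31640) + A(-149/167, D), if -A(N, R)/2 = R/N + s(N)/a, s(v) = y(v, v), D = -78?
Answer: 8713784/745 ≈ 11696.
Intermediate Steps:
y(l, n) = 24 (y(l, n) = 4*6 = 24)
s(v) = 24
a = -15 (a = 7 - (43 - 21) = 7 - 1*22 = 7 - 22 = -15)
A(N, R) = 16/5 - 2*R/N (A(N, R) = -2*(R/N + 24/(-15)) = -2*(R/N + 24*(-1/15)) = -2*(R/N - 8/5) = -2*(-8/5 + R/N) = 16/5 - 2*R/N)
(-19772 + 31640) + A(-149/167, D) = (-19772 + 31640) + (16/5 - 2*(-78)/(-149/167)) = 11868 + (16/5 - 2*(-78)/(-149*1/167)) = 11868 + (16/5 - 2*(-78)/(-149/167)) = 11868 + (16/5 - 2*(-78)*(-167/149)) = 11868 + (16/5 - 26052/149) = 11868 - 127876/745 = 8713784/745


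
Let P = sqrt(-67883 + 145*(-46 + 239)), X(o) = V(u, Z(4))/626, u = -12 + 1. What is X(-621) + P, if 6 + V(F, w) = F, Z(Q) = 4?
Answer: -17/626 + I*sqrt(39898) ≈ -0.027157 + 199.74*I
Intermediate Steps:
u = -11
V(F, w) = -6 + F
X(o) = -17/626 (X(o) = (-6 - 11)/626 = -17*1/626 = -17/626)
P = I*sqrt(39898) (P = sqrt(-67883 + 145*193) = sqrt(-67883 + 27985) = sqrt(-39898) = I*sqrt(39898) ≈ 199.74*I)
X(-621) + P = -17/626 + I*sqrt(39898)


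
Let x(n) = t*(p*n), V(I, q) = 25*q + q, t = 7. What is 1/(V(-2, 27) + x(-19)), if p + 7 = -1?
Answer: 1/1766 ≈ 0.00056625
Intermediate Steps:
p = -8 (p = -7 - 1 = -8)
V(I, q) = 26*q
x(n) = -56*n (x(n) = 7*(-8*n) = -56*n)
1/(V(-2, 27) + x(-19)) = 1/(26*27 - 56*(-19)) = 1/(702 + 1064) = 1/1766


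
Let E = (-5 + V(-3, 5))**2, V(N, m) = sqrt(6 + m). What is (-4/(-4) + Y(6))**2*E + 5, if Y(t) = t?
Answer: 1769 - 490*sqrt(11) ≈ 143.85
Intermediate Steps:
E = (-5 + sqrt(11))**2 (E = (-5 + sqrt(6 + 5))**2 = (-5 + sqrt(11))**2 ≈ 2.8338)
(-4/(-4) + Y(6))**2*E + 5 = (-4/(-4) + 6)**2*(5 - sqrt(11))**2 + 5 = (-4*(-1/4) + 6)**2*(5 - sqrt(11))**2 + 5 = (1 + 6)**2*(5 - sqrt(11))**2 + 5 = 7**2*(5 - sqrt(11))**2 + 5 = 49*(5 - sqrt(11))**2 + 5 = 5 + 49*(5 - sqrt(11))**2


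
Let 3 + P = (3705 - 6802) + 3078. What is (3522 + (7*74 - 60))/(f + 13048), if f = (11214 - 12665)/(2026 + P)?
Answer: 7975920/26146741 ≈ 0.30504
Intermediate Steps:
P = -22 (P = -3 + ((3705 - 6802) + 3078) = -3 + (-3097 + 3078) = -3 - 19 = -22)
f = -1451/2004 (f = (11214 - 12665)/(2026 - 22) = -1451/2004 ≈ -0.72405)
(3522 + (7*74 - 60))/(f + 13048) = (3522 + (7*74 - 60))/(-1451/2004 + 13048) = (3522 + (518 - 60))/(26146741/2004) = (3522 + 458)*(2004/26146741) = 3980*(2004/26146741) = 7975920/26146741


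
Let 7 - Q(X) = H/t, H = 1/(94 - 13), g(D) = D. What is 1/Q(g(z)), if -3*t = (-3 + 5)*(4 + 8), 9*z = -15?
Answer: 648/4537 ≈ 0.14283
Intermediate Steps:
z = -5/3 (z = (1/9)*(-15) = -5/3 ≈ -1.6667)
H = 1/81 ≈ 0.012346
t = -8 (t = -(-3 + 5)*(4 + 8)/3 = -2*12/3 = -1/3*24 = -8)
Q(X) = 4537/648 (Q(X) = 7 - 1/(81*(-8)) = 7 - (-1)/(81*8) = 7 - 1*(-1/648) = 7 + 1/648 = 4537/648)
1/Q(g(z)) = 1/(4537/648) = 648/4537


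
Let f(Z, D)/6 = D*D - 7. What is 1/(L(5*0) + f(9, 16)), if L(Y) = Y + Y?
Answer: 1/1494 ≈ 0.00066934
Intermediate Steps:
f(Z, D) = -42 + 6*D² (f(Z, D) = 6*(D*D - 7) = 6*(D² - 7) = 6*(-7 + D²) = -42 + 6*D²)
L(Y) = 2*Y
1/(L(5*0) + f(9, 16)) = 1/(2*(5*0) + (-42 + 6*16²)) = 1/(2*0 + (-42 + 6*256)) = 1/(0 + (-42 + 1536)) = 1/(0 + 1494) = 1/1494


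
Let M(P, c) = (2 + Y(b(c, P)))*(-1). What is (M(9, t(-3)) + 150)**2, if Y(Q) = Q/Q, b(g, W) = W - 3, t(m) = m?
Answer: 21609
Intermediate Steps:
b(g, W) = -3 + W
Y(Q) = 1
M(P, c) = -3 (M(P, c) = (2 + 1)*(-1) = 3*(-1) = -3)
(M(9, t(-3)) + 150)**2 = (-3 + 150)**2 = 147**2 = 21609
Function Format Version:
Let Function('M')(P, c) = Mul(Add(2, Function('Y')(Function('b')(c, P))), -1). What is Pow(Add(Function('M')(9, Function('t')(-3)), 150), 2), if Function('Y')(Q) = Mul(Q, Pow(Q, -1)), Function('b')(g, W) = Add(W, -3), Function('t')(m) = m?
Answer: 21609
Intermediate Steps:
Function('b')(g, W) = Add(-3, W)
Function('Y')(Q) = 1
Function('M')(P, c) = -3 (Function('M')(P, c) = Mul(Add(2, 1), -1) = Mul(3, -1) = -3)
Pow(Add(Function('M')(9, Function('t')(-3)), 150), 2) = Pow(Add(-3, 150), 2) = Pow(147, 2) = 21609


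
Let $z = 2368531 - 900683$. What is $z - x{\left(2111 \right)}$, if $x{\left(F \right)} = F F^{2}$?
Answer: $-9405825783$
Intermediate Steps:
$z = 1467848$
$x{\left(F \right)} = F^{3}$
$z - x{\left(2111 \right)} = 1467848 - 2111^{3} = 1467848 - 9407293631 = -9405825783$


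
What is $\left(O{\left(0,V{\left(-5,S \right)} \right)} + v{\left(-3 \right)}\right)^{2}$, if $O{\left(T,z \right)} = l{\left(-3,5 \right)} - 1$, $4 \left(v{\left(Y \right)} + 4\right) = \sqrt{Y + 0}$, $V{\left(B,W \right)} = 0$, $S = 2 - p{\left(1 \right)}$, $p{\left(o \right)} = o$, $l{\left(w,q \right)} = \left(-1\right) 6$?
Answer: $\frac{\left(44 - i \sqrt{3}\right)^{2}}{16} \approx 120.81 - 9.5263 i$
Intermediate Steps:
$l{\left(w,q \right)} = -6$
$S = 1$ ($S = 2 - 1 = 1$)
$v{\left(Y \right)} = -4 + \frac{\sqrt{Y}}{4}$ ($v{\left(Y \right)} = -4 + \frac{\sqrt{Y + 0}}{4} = -4 + \frac{\sqrt{Y}}{4}$)
$O{\left(T,z \right)} = -7$ ($O{\left(T,z \right)} = -6 - 1 = -7$)
$\left(O{\left(0,V{\left(-5,S \right)} \right)} + v{\left(-3 \right)}\right)^{2} = \left(-7 - \left(4 - \frac{\sqrt{-3}}{4}\right)\right)^{2} = \left(-7 - \left(4 - \frac{i \sqrt{3}}{4}\right)\right)^{2} = \left(-11 + \frac{i \sqrt{3}}{4}\right)^{2}$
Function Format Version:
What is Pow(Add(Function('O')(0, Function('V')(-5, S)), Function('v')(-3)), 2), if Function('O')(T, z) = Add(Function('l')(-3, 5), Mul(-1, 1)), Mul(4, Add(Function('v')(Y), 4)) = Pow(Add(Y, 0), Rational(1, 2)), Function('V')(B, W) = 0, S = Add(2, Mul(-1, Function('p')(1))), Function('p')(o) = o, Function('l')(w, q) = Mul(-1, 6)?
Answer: Mul(Rational(1, 16), Pow(Add(44, Mul(-1, I, Pow(3, Rational(1, 2)))), 2)) ≈ Add(120.81, Mul(-9.5263, I))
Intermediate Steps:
Function('l')(w, q) = -6
S = 1 (S = Add(2, Mul(-1, 1)) = Add(2, -1) = 1)
Function('v')(Y) = Add(-4, Mul(Rational(1, 4), Pow(Y, Rational(1, 2)))) (Function('v')(Y) = Add(-4, Mul(Rational(1, 4), Pow(Add(Y, 0), Rational(1, 2)))) = Add(-4, Mul(Rational(1, 4), Pow(Y, Rational(1, 2)))))
Function('O')(T, z) = -7 (Function('O')(T, z) = Add(-6, Mul(-1, 1)) = Add(-6, -1) = -7)
Pow(Add(Function('O')(0, Function('V')(-5, S)), Function('v')(-3)), 2) = Pow(Add(-7, Add(-4, Mul(Rational(1, 4), Pow(-3, Rational(1, 2))))), 2) = Pow(Add(-7, Add(-4, Mul(Rational(1, 4), Mul(I, Pow(3, Rational(1, 2)))))), 2) = Pow(Add(-7, Add(-4, Mul(Rational(1, 4), I, Pow(3, Rational(1, 2))))), 2) = Pow(Add(-11, Mul(Rational(1, 4), I, Pow(3, Rational(1, 2)))), 2)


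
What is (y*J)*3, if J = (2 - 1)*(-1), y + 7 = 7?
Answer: 0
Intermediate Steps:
y = 0 (y = -7 + 7 = 0)
J = -1 (J = 1*(-1) = -1)
(y*J)*3 = (0*(-1))*3 = 0*3 = 0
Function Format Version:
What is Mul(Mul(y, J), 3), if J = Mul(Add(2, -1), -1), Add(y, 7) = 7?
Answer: 0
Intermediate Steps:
y = 0 (y = Add(-7, 7) = 0)
J = -1 (J = Mul(1, -1) = -1)
Mul(Mul(y, J), 3) = Mul(Mul(0, -1), 3) = Mul(0, 3) = 0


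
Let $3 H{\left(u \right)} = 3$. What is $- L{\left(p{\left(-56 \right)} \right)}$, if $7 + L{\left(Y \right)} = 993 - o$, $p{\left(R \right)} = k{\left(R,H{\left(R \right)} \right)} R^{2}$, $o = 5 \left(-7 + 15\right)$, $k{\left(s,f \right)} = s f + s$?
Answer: $-946$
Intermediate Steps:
$H{\left(u \right)} = 1$ ($H{\left(u \right)} = \frac{1}{3} \cdot 3 = 1$)
$k{\left(s,f \right)} = s + f s$ ($k{\left(s,f \right)} = f s + s = s + f s$)
$o = 40$ ($o = 5 \cdot 8 = 40$)
$p{\left(R \right)} = 2 R^{3}$ ($p{\left(R \right)} = R \left(1 + 1\right) R^{2} = R 2 R^{2} = 2 R R^{2} = 2 R^{3}$)
$L{\left(Y \right)} = 946$ ($L{\left(Y \right)} = -7 + \left(993 - 40\right) = -7 + 953 = 946$)
$- L{\left(p{\left(-56 \right)} \right)} = \left(-1\right) 946 = -946$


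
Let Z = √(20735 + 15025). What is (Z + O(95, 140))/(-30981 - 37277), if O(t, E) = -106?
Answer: 53/34129 - 2*√2235/34129 ≈ -0.0012175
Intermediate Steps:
Z = 4*√2235 (Z = √35760 = 4*√2235 ≈ 189.10)
(Z + O(95, 140))/(-30981 - 37277) = (4*√2235 - 106)/(-30981 - 37277) = (-106 + 4*√2235)/(-68258) = (-106 + 4*√2235)*(-1/68258) = 53/34129 - 2*√2235/34129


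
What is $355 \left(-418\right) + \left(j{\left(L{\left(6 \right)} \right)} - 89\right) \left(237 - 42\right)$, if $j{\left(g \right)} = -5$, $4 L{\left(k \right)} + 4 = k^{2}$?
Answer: $-166720$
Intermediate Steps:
$L{\left(k \right)} = -1 + \frac{k^{2}}{4}$
$355 \left(-418\right) + \left(j{\left(L{\left(6 \right)} \right)} - 89\right) \left(237 - 42\right) = 355 \left(-418\right) + \left(-5 - 89\right) \left(237 - 42\right) = -148390 - 18330 = -166720$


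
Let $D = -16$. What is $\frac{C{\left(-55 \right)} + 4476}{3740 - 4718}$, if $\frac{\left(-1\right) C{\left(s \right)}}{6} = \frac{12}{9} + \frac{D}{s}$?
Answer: $- \frac{122822}{26895} \approx -4.5667$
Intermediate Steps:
$C{\left(s \right)} = -8 + \frac{96}{s}$ ($C{\left(s \right)} = - 6 \left(\frac{12}{9} - \frac{16}{s}\right) = - 6 \left(12 \cdot \frac{1}{9} - \frac{16}{s}\right) = - 6 \left(\frac{4}{3} - \frac{16}{s}\right) = -8 + \frac{96}{s}$)
$\frac{C{\left(-55 \right)} + 4476}{3740 - 4718} = \frac{\left(-8 + \frac{96}{-55}\right) + 4476}{3740 - 4718} = \frac{\left(-8 + 96 \left(- \frac{1}{55}\right)\right) + 4476}{-978} = \left(\left(-8 - \frac{96}{55}\right) + 4476\right) \left(- \frac{1}{978}\right) = \left(- \frac{536}{55} + 4476\right) \left(- \frac{1}{978}\right) = \frac{245644}{55} \left(- \frac{1}{978}\right) = - \frac{122822}{26895}$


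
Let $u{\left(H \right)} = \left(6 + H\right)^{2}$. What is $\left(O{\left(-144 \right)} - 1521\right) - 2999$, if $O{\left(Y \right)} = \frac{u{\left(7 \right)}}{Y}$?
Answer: $- \frac{651049}{144} \approx -4521.2$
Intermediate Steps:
$O{\left(Y \right)} = \frac{169}{Y}$ ($O{\left(Y \right)} = \frac{\left(6 + 7\right)^{2}}{Y} = \frac{13^{2}}{Y} = \frac{169}{Y}$)
$\left(O{\left(-144 \right)} - 1521\right) - 2999 = \left(\frac{169}{-144} - 1521\right) - 2999 = \left(169 \left(- \frac{1}{144}\right) - 1521\right) - 2999 = \left(- \frac{169}{144} - 1521\right) - 2999 = - \frac{219193}{144} - 2999 = - \frac{651049}{144}$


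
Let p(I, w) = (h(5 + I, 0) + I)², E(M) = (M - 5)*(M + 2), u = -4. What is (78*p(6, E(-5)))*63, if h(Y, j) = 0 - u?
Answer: 491400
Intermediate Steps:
E(M) = (-5 + M)*(2 + M)
h(Y, j) = 4 (h(Y, j) = 0 - 1*(-4) = 0 + 4 = 4)
p(I, w) = (4 + I)²
(78*p(6, E(-5)))*63 = (78*(4 + 6)²)*63 = (78*10²)*63 = (78*100)*63 = 7800*63 = 491400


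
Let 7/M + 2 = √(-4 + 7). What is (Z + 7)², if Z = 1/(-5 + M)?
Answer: 546897/11449 + 10353*√3/22898 ≈ 48.551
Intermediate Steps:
M = 7/(-2 + √3) (M = 7/(-2 + √(-4 + 7)) = 7/(-2 + √3) ≈ -26.124)
Z = 1/(-19 - 7*√3) (Z = 1/(-5 + (-14 - 7*√3)) = 1/(-19 - 7*√3) ≈ -0.032129)
(Z + 7)² = ((-19/214 + 7*√3/214) + 7)² = (1479/214 + 7*√3/214)²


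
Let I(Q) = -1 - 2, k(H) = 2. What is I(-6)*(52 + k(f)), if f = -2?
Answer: -162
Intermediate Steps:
I(Q) = -3
I(-6)*(52 + k(f)) = -3*(52 + 2) = -3*54 = -162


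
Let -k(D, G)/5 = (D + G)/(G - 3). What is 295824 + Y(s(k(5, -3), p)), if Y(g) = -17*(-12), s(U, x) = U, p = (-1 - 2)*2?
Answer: 296028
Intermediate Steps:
p = -6 (p = -3*2 = -6)
k(D, G) = -5*(D + G)/(-3 + G) (k(D, G) = -5*(D + G)/(G - 3) = -5*(D + G)/(-3 + G))
Y(g) = 204
295824 + Y(s(k(5, -3), p)) = 295824 + 204 = 296028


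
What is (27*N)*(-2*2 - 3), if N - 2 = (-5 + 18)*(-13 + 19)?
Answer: -15120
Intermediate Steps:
N = 80 (N = 2 + (-5 + 18)*(-13 + 19) = 2 + 13*6 = 2 + 78 = 80)
(27*N)*(-2*2 - 3) = (27*80)*(-2*2 - 3) = 2160*(-4 - 3) = 2160*(-7) = -15120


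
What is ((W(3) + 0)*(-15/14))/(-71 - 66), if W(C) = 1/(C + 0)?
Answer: 5/1918 ≈ 0.0026069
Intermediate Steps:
W(C) = 1/C
((W(3) + 0)*(-15/14))/(-71 - 66) = ((1/3 + 0)*(-15/14))/(-71 - 66) = ((1/3 + 0)*(-15*1/14))/(-137) = -(-15)/(411*14) = -1/137*(-5/14) = 5/1918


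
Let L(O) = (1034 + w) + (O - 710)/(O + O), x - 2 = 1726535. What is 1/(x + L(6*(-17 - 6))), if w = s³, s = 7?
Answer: 69/119226278 ≈ 5.7873e-7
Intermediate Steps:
x = 1726537 (x = 2 + 1726535 = 1726537)
w = 343 (w = 7³ = 343)
L(O) = 1377 + (-710 + O)/(2*O) (L(O) = (1034 + 343) + (O - 710)/(O + O) = 1377 + (-710 + O)/((2*O)) = 1377 + (-710 + O)*(1/(2*O)) = 1377 + (-710 + O)/(2*O))
1/(x + L(6*(-17 - 6))) = 1/(1726537 + (2755/2 - 355*1/(6*(-17 - 6)))) = 1/(1726537 + (2755/2 - 355/(6*(-23)))) = 1/(1726537 + (2755/2 - 355/(-138))) = 1/(1726537 + (2755/2 - 355*(-1/138))) = 1/(1726537 + (2755/2 + 355/138)) = 1/(1726537 + 95225/69) = 1/(119226278/69) = 69/119226278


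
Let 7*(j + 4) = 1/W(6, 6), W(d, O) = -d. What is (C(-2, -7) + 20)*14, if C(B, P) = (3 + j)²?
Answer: 37129/126 ≈ 294.67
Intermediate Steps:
j = -169/42 (j = -4 + 1/(7*((-1*6))) = -4 + (⅐)/(-6) = -4 + (⅐)*(-⅙) = -4 - 1/42 = -169/42 ≈ -4.0238)
C(B, P) = 1849/1764 (C(B, P) = (3 - 169/42)² = (-43/42)² = 1849/1764)
(C(-2, -7) + 20)*14 = (1849/1764 + 20)*14 = (37129/1764)*14 = 37129/126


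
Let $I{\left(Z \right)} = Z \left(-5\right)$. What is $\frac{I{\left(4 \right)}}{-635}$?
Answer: $\frac{4}{127} \approx 0.031496$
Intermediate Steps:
$I{\left(Z \right)} = - 5 Z$
$\frac{I{\left(4 \right)}}{-635} = \frac{\left(-5\right) 4}{-635} = \left(-20\right) \left(- \frac{1}{635}\right) = \frac{4}{127}$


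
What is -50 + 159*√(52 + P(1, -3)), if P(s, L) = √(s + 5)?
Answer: -50 + 159*√(52 + √6) ≈ 1123.3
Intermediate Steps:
P(s, L) = √(5 + s)
-50 + 159*√(52 + P(1, -3)) = -50 + 159*√(52 + √(5 + 1)) = -50 + 159*√(52 + √6)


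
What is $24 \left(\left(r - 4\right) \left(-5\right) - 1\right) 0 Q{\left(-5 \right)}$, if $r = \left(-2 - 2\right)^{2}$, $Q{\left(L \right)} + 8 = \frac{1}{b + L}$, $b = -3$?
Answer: $0$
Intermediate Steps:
$Q{\left(L \right)} = -8 + \frac{1}{-3 + L}$
$r = 16$ ($r = \left(-4\right)^{2} = 16$)
$24 \left(\left(r - 4\right) \left(-5\right) - 1\right) 0 Q{\left(-5 \right)} = 24 \left(\left(16 - 4\right) \left(-5\right) - 1\right) 0 \frac{25 - -40}{-3 - 5} = 24 \left(12 \left(-5\right) - 1\right) 0 \frac{25 + 40}{-8} = 24 \left(-60 - 1\right) 0 \left(\left(- \frac{1}{8}\right) 65\right) = 24 \left(\left(-61\right) 0\right) \left(- \frac{65}{8}\right) = 24 \cdot 0 \left(- \frac{65}{8}\right) = 0 \left(- \frac{65}{8}\right) = 0$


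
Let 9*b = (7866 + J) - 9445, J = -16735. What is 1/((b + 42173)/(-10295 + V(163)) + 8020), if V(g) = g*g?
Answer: 146466/1175018563 ≈ 0.00012465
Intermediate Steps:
b = -18314/9 (b = ((7866 - 16735) - 9445)/9 = (-8869 - 9445)/9 = (⅑)*(-18314) = -18314/9 ≈ -2034.9)
V(g) = g²
1/((b + 42173)/(-10295 + V(163)) + 8020) = 1/((-18314/9 + 42173)/(-10295 + 163²) + 8020) = 1/(361243/(9*(-10295 + 26569)) + 8020) = 1/((361243/9)/16274 + 8020) = 1/((361243/9)*(1/16274) + 8020) = 1/(361243/146466 + 8020) = 1/(1175018563/146466) = 146466/1175018563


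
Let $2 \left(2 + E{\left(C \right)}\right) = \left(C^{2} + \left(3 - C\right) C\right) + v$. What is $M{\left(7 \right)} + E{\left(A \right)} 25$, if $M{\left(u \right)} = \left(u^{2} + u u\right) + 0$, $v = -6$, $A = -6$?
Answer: $-252$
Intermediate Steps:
$E{\left(C \right)} = -5 + \frac{C^{2}}{2} + \frac{C \left(3 - C\right)}{2}$ ($E{\left(C \right)} = -2 + \frac{\left(C^{2} + \left(3 - C\right) C\right) - 6}{2} = -2 + \frac{\left(C^{2} + C \left(3 - C\right)\right) - 6}{2} = -2 + \frac{-6 + C^{2} + C \left(3 - C\right)}{2} = -2 + \left(-3 + \frac{C^{2}}{2} + \frac{C \left(3 - C\right)}{2}\right) = -5 + \frac{C^{2}}{2} + \frac{C \left(3 - C\right)}{2}$)
$M{\left(u \right)} = 2 u^{2}$ ($M{\left(u \right)} = \left(u^{2} + u^{2}\right) + 0 = 2 u^{2} + 0 = 2 u^{2}$)
$M{\left(7 \right)} + E{\left(A \right)} 25 = 2 \cdot 7^{2} + \left(-5 + \frac{3}{2} \left(-6\right)\right) 25 = 2 \cdot 49 + \left(-5 - 9\right) 25 = 98 - 350 = -252$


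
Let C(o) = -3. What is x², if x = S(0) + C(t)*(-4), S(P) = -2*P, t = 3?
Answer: 144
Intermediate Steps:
x = 12 (x = -2*0 - 3*(-4) = 0 + 12 = 12)
x² = 12² = 144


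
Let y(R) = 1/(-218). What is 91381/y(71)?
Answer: -19921058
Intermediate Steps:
y(R) = -1/218
91381/y(71) = 91381/(-1/218) = 91381*(-218) = -19921058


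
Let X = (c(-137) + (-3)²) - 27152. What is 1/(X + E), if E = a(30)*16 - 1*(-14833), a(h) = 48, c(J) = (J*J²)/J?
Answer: 1/7227 ≈ 0.00013837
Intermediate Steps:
c(J) = J² (c(J) = J³/J = J²)
X = -8374 (X = ((-137)² + (-3)²) - 27152 = (18769 + 9) - 27152 = 18778 - 27152 = -8374)
E = 15601 (E = 48*16 - 1*(-14833) = 768 + 14833 = 15601)
1/(X + E) = 1/(-8374 + 15601) = 1/7227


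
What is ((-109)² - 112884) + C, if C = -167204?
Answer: -268207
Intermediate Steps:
((-109)² - 112884) + C = ((-109)² - 112884) - 167204 = (11881 - 112884) - 167204 = -101003 - 167204 = -268207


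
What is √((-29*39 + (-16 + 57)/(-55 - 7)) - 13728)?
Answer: I*√57120538/62 ≈ 121.9*I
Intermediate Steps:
√((-29*39 + (-16 + 57)/(-55 - 7)) - 13728) = √((-1131 + 41/(-62)) - 13728) = √((-1131 + 41*(-1/62)) - 13728) = √((-1131 - 41/62) - 13728) = √(-70163/62 - 13728) = √(-921299/62) = I*√57120538/62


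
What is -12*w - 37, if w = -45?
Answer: 503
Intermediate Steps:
-12*w - 37 = -12*(-45) - 37 = 540 - 37 = 503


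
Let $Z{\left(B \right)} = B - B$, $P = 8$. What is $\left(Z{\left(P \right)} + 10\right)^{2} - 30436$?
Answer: $-30336$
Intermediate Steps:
$Z{\left(B \right)} = 0$
$\left(Z{\left(P \right)} + 10\right)^{2} - 30436 = \left(0 + 10\right)^{2} - 30436 = 10^{2} - 30436 = 100 - 30436 = -30336$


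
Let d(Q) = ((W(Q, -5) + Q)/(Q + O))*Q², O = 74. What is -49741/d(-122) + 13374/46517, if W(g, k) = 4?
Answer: -10946697996/10212295663 ≈ -1.0719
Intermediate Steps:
d(Q) = Q²*(4 + Q)/(74 + Q) (d(Q) = ((4 + Q)/(Q + 74))*Q² = ((4 + Q)/(74 + Q))*Q² = Q²*(4 + Q)/(74 + Q))
-49741/d(-122) + 13374/46517 = -49741*(74 - 122)/(14884*(4 - 122)) + 13374/46517 = -49741/(14884*(-118)/(-48)) + 13374*(1/46517) = -49741/(14884*(-1/48)*(-118)) + 13374/46517 = -49741/219539/6 + 13374/46517 = -49741*6/219539 + 13374/46517 = -298446/219539 + 13374/46517 = -10946697996/10212295663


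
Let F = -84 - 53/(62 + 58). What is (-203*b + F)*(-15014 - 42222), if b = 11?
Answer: 3979232737/30 ≈ 1.3264e+8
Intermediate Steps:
F = -10133/120 (F = -84 - 53/120 = -10133/120 ≈ -84.442)
(-203*b + F)*(-15014 - 42222) = (-203*11 - 10133/120)*(-15014 - 42222) = (-2233 - 10133/120)*(-57236) = -278093/120*(-57236) = 3979232737/30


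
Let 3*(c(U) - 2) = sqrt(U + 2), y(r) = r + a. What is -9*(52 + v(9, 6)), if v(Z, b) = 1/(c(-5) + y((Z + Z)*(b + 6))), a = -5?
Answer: 9*(-52*sqrt(3) + 33231*I)/(sqrt(3) - 639*I) ≈ -468.04 + 0.00011453*I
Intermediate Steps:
y(r) = -5 + r (y(r) = r - 5 = -5 + r)
c(U) = 2 + sqrt(2 + U)/3 (c(U) = 2 + sqrt(U + 2)/3 = 2 + sqrt(2 + U)/3)
v(Z, b) = 1/(-3 + 2*Z*(6 + b) + I*sqrt(3)/3) (v(Z, b) = 1/((2 + sqrt(2 - 5)/3) + (-5 + (Z + Z)*(b + 6))) = 1/((2 + sqrt(-3)/3) + (-5 + (2*Z)*(6 + b))) = 1/((2 + (I*sqrt(3))/3) + (-5 + 2*Z*(6 + b))) = 1/((2 + I*sqrt(3)/3) + (-5 + 2*Z*(6 + b))) = 1/(-3 + 2*Z*(6 + b) + I*sqrt(3)/3))
-9*(52 + v(9, 6)) = -9*(52 + 3/(-9 + I*sqrt(3) + 6*9*(6 + 6))) = -9*(52 + 3/(-9 + I*sqrt(3) + 6*9*12)) = -9*(52 + 3/(-9 + I*sqrt(3) + 648)) = -9*(52 + 3/(639 + I*sqrt(3))) = -468 - 27/(639 + I*sqrt(3))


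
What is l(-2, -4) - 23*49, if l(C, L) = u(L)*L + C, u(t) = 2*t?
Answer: -1097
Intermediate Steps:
l(C, L) = C + 2*L² (l(C, L) = (2*L)*L + C = 2*L² + C = C + 2*L²)
l(-2, -4) - 23*49 = (-2 + 2*(-4)²) - 23*49 = (-2 + 2*16) - 1127 = (-2 + 32) - 1127 = 30 - 1127 = -1097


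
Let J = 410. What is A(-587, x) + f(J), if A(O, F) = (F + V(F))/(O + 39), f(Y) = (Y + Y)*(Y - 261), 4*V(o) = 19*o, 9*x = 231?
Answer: 803453909/6576 ≈ 1.2218e+5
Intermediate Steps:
x = 77/3 (x = (1/9)*231 = 77/3 ≈ 25.667)
V(o) = 19*o/4 (V(o) = (19*o)/4 = 19*o/4)
f(Y) = 2*Y*(-261 + Y) (f(Y) = (2*Y)*(-261 + Y) = 2*Y*(-261 + Y))
A(O, F) = 23*F/(4*(39 + O)) (A(O, F) = (F + 19*F/4)/(O + 39) = (23*F/4)/(39 + O) = 23*F/(4*(39 + O)))
A(-587, x) + f(J) = (23/4)*(77/3)/(39 - 587) + 2*410*(-261 + 410) = (23/4)*(77/3)/(-548) + 2*410*149 = (23/4)*(77/3)*(-1/548) + 122180 = -1771/6576 + 122180 = 803453909/6576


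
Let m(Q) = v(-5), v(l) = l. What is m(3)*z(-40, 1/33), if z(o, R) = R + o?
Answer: 6595/33 ≈ 199.85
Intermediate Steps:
m(Q) = -5
m(3)*z(-40, 1/33) = -5*(1/33 - 40) = -5*(-1319/33) = 6595/33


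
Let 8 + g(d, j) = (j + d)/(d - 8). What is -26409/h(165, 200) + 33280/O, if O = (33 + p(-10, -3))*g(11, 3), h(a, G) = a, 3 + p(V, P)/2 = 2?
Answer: -822013/1705 ≈ -482.12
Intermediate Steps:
p(V, P) = -2 (p(V, P) = -6 + 2*2 = -6 + 4 = -2)
g(d, j) = -8 + (d + j)/(-8 + d) (g(d, j) = -8 + (j + d)/(d - 8) = -8 + (d + j)/(-8 + d))
O = -310/3 (O = (33 - 2)*((64 + 3 - 7*11)/(-8 + 11)) = 31*((64 + 3 - 77)/3) = 31*((1/3)*(-10)) = 31*(-10/3) = -310/3 ≈ -103.33)
-26409/h(165, 200) + 33280/O = -26409/165 + 33280/(-310/3) = -26409*1/165 + 33280*(-3/310) = -8803/55 - 9984/31 = -822013/1705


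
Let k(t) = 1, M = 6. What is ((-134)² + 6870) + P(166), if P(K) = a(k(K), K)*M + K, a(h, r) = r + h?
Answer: 25994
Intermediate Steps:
a(h, r) = h + r
P(K) = 6 + 7*K (P(K) = (1 + K)*6 + K = (6 + 6*K) + K = 6 + 7*K)
((-134)² + 6870) + P(166) = ((-134)² + 6870) + (6 + 7*166) = (17956 + 6870) + (6 + 1162) = 24826 + 1168 = 25994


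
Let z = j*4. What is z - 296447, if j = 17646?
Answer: -225863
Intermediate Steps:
z = 70584 (z = 17646*4 = 70584)
z - 296447 = 70584 - 296447 = -225863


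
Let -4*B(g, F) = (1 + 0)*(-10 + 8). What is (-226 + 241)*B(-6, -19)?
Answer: 15/2 ≈ 7.5000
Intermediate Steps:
B(g, F) = 1/2 (B(g, F) = -(1 + 0)*(-10 + 8)/4 = -(-2)/4 = -1/4*(-2) = 1/2)
(-226 + 241)*B(-6, -19) = (-226 + 241)*(1/2) = 15*(1/2) = 15/2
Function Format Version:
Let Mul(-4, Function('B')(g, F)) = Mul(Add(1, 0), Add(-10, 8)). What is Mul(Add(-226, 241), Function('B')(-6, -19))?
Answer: Rational(15, 2) ≈ 7.5000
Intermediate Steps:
Function('B')(g, F) = Rational(1, 2) (Function('B')(g, F) = Mul(Rational(-1, 4), Mul(Add(1, 0), Add(-10, 8))) = Mul(Rational(-1, 4), Mul(1, -2)) = Mul(Rational(-1, 4), -2) = Rational(1, 2))
Mul(Add(-226, 241), Function('B')(-6, -19)) = Mul(Add(-226, 241), Rational(1, 2)) = Mul(15, Rational(1, 2)) = Rational(15, 2)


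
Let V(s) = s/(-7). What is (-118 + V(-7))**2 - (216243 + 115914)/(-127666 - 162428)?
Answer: 189115663/13814 ≈ 13690.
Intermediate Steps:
V(s) = -s/7 (V(s) = s*(-1/7) = -s/7)
(-118 + V(-7))**2 - (216243 + 115914)/(-127666 - 162428) = (-118 - 1/7*(-7))**2 - (216243 + 115914)/(-127666 - 162428) = (-118 + 1)**2 - 332157/(-290094) = (-117)**2 - 332157*(-1)/290094 = 13689 - 1*(-15817/13814) = 13689 + 15817/13814 = 189115663/13814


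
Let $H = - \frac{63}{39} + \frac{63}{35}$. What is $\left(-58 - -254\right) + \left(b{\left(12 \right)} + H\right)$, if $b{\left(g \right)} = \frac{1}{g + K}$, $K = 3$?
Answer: $\frac{38269}{195} \approx 196.25$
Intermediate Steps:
$b{\left(g \right)} = \frac{1}{3 + g}$ ($b{\left(g \right)} = \frac{1}{g + 3} = \frac{1}{3 + g}$)
$H = \frac{12}{65}$ ($H = \left(-63\right) \frac{1}{39} + 63 \cdot \frac{1}{35} = - \frac{21}{13} + \frac{9}{5} = \frac{12}{65} \approx 0.18462$)
$\left(-58 - -254\right) + \left(b{\left(12 \right)} + H\right) = \left(-58 - -254\right) + \left(\frac{1}{3 + 12} + \frac{12}{65}\right) = \left(-58 + 254\right) + \left(\frac{1}{15} + \frac{12}{65}\right) = 196 + \left(\frac{1}{15} + \frac{12}{65}\right) = 196 + \frac{49}{195} = \frac{38269}{195}$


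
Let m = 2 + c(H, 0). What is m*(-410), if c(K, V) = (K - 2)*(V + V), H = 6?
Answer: -820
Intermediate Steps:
c(K, V) = 2*V*(-2 + K) (c(K, V) = (-2 + K)*(2*V) = 2*V*(-2 + K))
m = 2 (m = 2 + 2*0*(-2 + 6) = 2 + 2*0*4 = 2 + 0 = 2)
m*(-410) = 2*(-410) = -820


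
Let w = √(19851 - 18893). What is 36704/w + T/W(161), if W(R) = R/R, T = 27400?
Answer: 27400 + 18352*√958/479 ≈ 28586.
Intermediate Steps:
W(R) = 1
w = √958 ≈ 30.952
36704/w + T/W(161) = 36704/(√958) + 27400/1 = 36704*(√958/958) + 27400*1 = 18352*√958/479 + 27400 = 27400 + 18352*√958/479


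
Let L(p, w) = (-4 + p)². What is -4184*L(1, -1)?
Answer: -37656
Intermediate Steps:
-4184*L(1, -1) = -4184*(-4 + 1)² = -4184*(-3)² = -4184*9 = -37656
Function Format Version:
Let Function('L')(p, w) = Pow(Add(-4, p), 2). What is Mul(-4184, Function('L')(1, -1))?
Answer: -37656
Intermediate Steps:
Mul(-4184, Function('L')(1, -1)) = Mul(-4184, Pow(Add(-4, 1), 2)) = Mul(-4184, Pow(-3, 2)) = Mul(-4184, 9) = -37656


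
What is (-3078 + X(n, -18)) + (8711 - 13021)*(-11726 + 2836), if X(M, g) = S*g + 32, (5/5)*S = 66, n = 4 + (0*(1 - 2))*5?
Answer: 38311666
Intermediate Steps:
n = 4 (n = 4 + (0*(-1))*5 = 4 + 0*5 = 4 + 0 = 4)
S = 66
X(M, g) = 32 + 66*g (X(M, g) = 66*g + 32 = 32 + 66*g)
(-3078 + X(n, -18)) + (8711 - 13021)*(-11726 + 2836) = (-3078 + (32 + 66*(-18))) + (8711 - 13021)*(-11726 + 2836) = (-3078 + (32 - 1188)) - 4310*(-8890) = (-3078 - 1156) + 38315900 = -4234 + 38315900 = 38311666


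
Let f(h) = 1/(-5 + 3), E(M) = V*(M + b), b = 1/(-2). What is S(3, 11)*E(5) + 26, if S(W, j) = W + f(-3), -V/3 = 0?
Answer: 26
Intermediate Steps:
V = 0 (V = -3*0 = 0)
b = -½ (b = 1*(-½) = -½ ≈ -0.50000)
E(M) = 0 (E(M) = 0*(M - ½) = 0*(-½ + M) = 0)
f(h) = -½ (f(h) = 1/(-2) = -½)
S(W, j) = -½ + W (S(W, j) = W - ½ = -½ + W)
S(3, 11)*E(5) + 26 = (-½ + 3)*0 + 26 = (5/2)*0 + 26 = 0 + 26 = 26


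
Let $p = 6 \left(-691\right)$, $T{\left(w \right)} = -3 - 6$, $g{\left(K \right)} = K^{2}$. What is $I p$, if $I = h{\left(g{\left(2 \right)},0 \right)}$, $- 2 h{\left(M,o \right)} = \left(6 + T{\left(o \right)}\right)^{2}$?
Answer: $18657$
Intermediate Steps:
$T{\left(w \right)} = -9$ ($T{\left(w \right)} = -3 - 6 = -9$)
$p = -4146$
$h{\left(M,o \right)} = - \frac{9}{2}$ ($h{\left(M,o \right)} = - \frac{\left(6 - 9\right)^{2}}{2} = - \frac{\left(-3\right)^{2}}{2} = \left(- \frac{1}{2}\right) 9 = - \frac{9}{2}$)
$I = - \frac{9}{2} \approx -4.5$
$I p = \left(- \frac{9}{2}\right) \left(-4146\right) = 18657$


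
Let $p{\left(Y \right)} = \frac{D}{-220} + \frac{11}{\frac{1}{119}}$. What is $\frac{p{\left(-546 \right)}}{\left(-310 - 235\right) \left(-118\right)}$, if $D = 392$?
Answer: $\frac{71897}{3537050} \approx 0.020327$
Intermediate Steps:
$p{\left(Y \right)} = \frac{71897}{55}$ ($p{\left(Y \right)} = \frac{392}{-220} + \frac{11}{\frac{1}{119}} = 392 \left(- \frac{1}{220}\right) + 11 \frac{1}{\frac{1}{119}} = - \frac{98}{55} + 11 \cdot 119 = - \frac{98}{55} + 1309 = \frac{71897}{55}$)
$\frac{p{\left(-546 \right)}}{\left(-310 - 235\right) \left(-118\right)} = \frac{71897}{55 \left(-310 - 235\right) \left(-118\right)} = \frac{71897}{55 \left(\left(-545\right) \left(-118\right)\right)} = \frac{71897}{55 \cdot 64310} = \frac{71897}{55} \cdot \frac{1}{64310} = \frac{71897}{3537050}$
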